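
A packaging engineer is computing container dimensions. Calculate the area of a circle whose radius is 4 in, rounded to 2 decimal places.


Shape: circle
Radius r = 4 in
Formula: A = pi * r^2
r^2 = 4^2 = 16
A = pi * 16
A = 50.27
50.27 in^2


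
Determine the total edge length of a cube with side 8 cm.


Shape: cube
Side s = 8 cm
A cube has 12 edges, all equal.
Formula: total edge length = 12 * s
Total = 12 * 8
Total = 96
96 cm


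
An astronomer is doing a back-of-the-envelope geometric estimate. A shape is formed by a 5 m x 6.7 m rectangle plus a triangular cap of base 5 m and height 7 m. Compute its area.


Composite shape: rectangle + triangle
Rectangle area = 5 * 6.7 = 33.5
Triangle area = 0.5 * 5 * 7 = 17.5
Total = 33.5 + 17.5
Total = 51
51 m^2


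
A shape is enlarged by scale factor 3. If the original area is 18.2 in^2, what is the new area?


Linear scale factor k = 3
Original area = 18.2 in^2
Rule: under a linear scaling by k, areas scale by k^2.
k^2 = 3^2 = 9
New area = 18.2 * 9
New area = 163.8
163.8 in^2


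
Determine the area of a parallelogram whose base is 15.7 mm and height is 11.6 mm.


Shape: parallelogram
Base b = 15.7 mm, Height h = 11.6 mm
Formula: A = b * h
A = 15.7 * 11.6
A = 182.12
182.12 mm^2


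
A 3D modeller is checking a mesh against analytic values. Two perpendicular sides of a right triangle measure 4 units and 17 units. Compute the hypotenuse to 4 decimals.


Shape: right triangle
Legs a = 4 units, b = 17 units
Formula: c = sqrt(a^2 + b^2)
a^2 = 16, b^2 = 289
a^2 + b^2 = 305
c = sqrt(305)
c = 17.4642
17.4642 units


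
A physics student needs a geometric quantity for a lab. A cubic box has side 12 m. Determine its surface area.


Shape: cube
Side s = 12 m
A cube has 6 square faces.
Formula: SA = 6 * s^2
s^2 = 144
SA = 6 * 144
SA = 864
864 m^2


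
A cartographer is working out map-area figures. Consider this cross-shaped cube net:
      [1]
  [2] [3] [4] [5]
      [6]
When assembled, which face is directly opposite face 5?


Net: cross layout. Take square 3 as the base (bottom).
Fold the four squares in the horizontal row up around 3: 2 -> left, 4 -> right, 5 wraps to the top.
Fold 1 and 6 up from 3: 1 -> back, 6 -> front.
Opposite pairs are therefore: (1, 6), (2, 4), (3, 5).
Face 5 is opposite face 3.
face 3


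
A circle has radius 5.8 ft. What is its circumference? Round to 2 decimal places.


Shape: circle
Radius r = 5.8 ft
Formula: C = 2 * pi * r
C = 2 * pi * 5.8
C = 11.6 * pi
C = 36.44
36.44 ft


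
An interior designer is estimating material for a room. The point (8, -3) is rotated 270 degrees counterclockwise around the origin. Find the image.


Transformation: rotation about the origin
Original point: (8, -3)
Rule for 270 deg counterclockwise: (x, y) -> (y, -x)
Apply: (8, -3) -> (-3, -8)
(-3, -8)


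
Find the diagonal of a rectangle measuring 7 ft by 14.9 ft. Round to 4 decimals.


Shape: rectangle (diagonal via Pythagoras)
Sides: 7 ft and 14.9 ft
Formula: d = sqrt(l^2 + w^2)
l^2 = 49, w^2 = 222.01
l^2 + w^2 = 271.01
d = sqrt(271.01)
d = 16.4624
16.4624 ft


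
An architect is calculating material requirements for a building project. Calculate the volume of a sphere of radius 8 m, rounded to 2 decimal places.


Shape: sphere
Radius r = 8 m
Formula: V = (4/3) * pi * r^3
r^3 = 512
(4/3) * 512 = 682.666667
V = 682.666667 * pi
V = 2144.66
2144.66 m^3


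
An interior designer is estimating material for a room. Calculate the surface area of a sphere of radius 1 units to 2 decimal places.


Shape: sphere
Radius r = 1 units
Formula: SA = 4 * pi * r^2
r^2 = 1
SA = 4 * pi * 1
SA = 4 * pi
SA = 12.57
12.57 units^2


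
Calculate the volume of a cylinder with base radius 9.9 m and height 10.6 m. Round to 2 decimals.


Shape: cylinder
Radius r = 9.9 m, Height h = 10.6 m
Formula: V = pi * r^2 * h
r^2 = 98.01
V = pi * 98.01 * 10.6
V = 1038.906 * pi
V = 3263.82
3263.82 m^3


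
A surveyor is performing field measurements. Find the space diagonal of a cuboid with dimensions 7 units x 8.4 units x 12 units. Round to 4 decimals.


Shape: rectangular box (space diagonal)
l = 7 units, w = 8.4 units, h = 12 units
Visualize: the diagonal of the base, then a right triangle with that diagonal and the height.
Formula: d = sqrt(l^2 + w^2 + h^2)
l^2 + w^2 + h^2 = 49 + 70.56 + 144 = 263.56
d = sqrt(263.56)
d = 16.2345
16.2345 units


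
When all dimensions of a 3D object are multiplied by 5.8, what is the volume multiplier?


Linear scale factor k = 5.8
Rule: under a linear scaling by k, volumes scale by k^3.
k^3 = 5.8 * 5.8 * 5.8
k^3 = 33.64 * 5.8
k^3 = 195.112
Volume scales by a factor of 195.112.
195.112 (dimensionless)


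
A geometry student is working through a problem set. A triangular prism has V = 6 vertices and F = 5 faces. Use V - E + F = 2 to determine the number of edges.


Polyhedron: triangular prism
Euler's formula for convex polyhedra: V - E + F = 2
Given: V = 6 vertices and F = 5 faces
Solve for E:
E = V + F - 2 = 6 + 5 - 2 = 9
9 edges


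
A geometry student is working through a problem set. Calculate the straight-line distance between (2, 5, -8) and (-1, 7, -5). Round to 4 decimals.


3D distance between two points
P1 = (2, 5, -8), P2 = (-1, 7, -5)
Formula: d = sqrt((x2-x1)^2 + (y2-y1)^2 + (z2-z1)^2)
dx = -1 - 2 = -3
dy = 7 - 5 = 2
dz = -5 - -8 = 3
dx^2 + dy^2 + dz^2 = 9 + 4 + 9 = 22
d = sqrt(22)
d = 4.6904
4.6904 units


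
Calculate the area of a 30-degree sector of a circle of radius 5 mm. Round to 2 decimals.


Shape: circular sector
Radius r = 5 mm, Angle = 30 degrees
Formula: A = (angle/360) * pi * r^2
r^2 = 25
Fraction of circle = 30/360
A = (30/360) * pi * 25
A = 2.083333 * pi
A = 6.54
6.54 mm^2


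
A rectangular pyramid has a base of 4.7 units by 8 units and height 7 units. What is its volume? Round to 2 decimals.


Shape: rectangular pyramid
Base: 4.7 units x 8 units, Height h = 7 units
Formula: V = (1/3) * base_area * h
base_area = 4.7 * 8 = 37.6
base_area * h = 37.6 * 7 = 263.2
V = 263.2 / 3
V = 87.73
87.73 units^3


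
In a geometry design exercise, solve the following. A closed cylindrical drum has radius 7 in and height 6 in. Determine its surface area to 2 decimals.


Shape: closed cylinder
Radius r = 7 in, Height h = 6 in
Formula: SA = 2*pi*r^2 + 2*pi*r*h = 2*pi*r*(r + h)
r + h = 13
2 * r * (r + h) = 2 * 7 * 13 = 182
SA = 182 * pi
SA = 571.77
571.77 in^2


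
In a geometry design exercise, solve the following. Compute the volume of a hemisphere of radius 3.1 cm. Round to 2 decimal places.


Shape: hemisphere (half of a sphere)
Radius r = 3.1 cm
Formula: V = (1/2) * (4/3) * pi * r^3 = (2/3) * pi * r^3
r^3 = 29.791
(2/3) * 29.791 = 19.860667
V = 19.860667 * pi
V = 62.39
62.39 cm^3


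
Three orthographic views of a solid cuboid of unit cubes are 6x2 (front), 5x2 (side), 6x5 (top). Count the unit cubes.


Orthographic views of a solid rectangular block:
Front view 6 x 2 -> length = 6, height = 2
Side view 5 x 2 -> width = 5, height = 2 (consistent)
Top view 6 x 5 -> confirms length = 6, width = 5
The block is 6 x 5 x 2.
Total unit cubes = 6 * 5 * 2 = 60
60 unit cubes


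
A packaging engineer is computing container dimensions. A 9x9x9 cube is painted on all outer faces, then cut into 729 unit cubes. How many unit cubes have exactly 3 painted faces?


Large cube: 9 x 9 x 9, cut into unit cubes.
Cubes with 3 painted faces are at the corners. A cube always has 8 corners.
Count = 8
8 unit cubes


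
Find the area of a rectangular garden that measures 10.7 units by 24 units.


Shape: rectangle
Length l = 10.7 units, Width w = 24 units
Formula: A = l * w
A = 10.7 * 24
A = 256.8
256.8 units^2


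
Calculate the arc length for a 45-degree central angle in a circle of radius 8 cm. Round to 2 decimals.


Shape: circular arc
Radius r = 8 cm, Angle = 45 degrees
Formula: L = (angle/360) * 2 * pi * r
2 * pi * r = 16 * pi
L = (45/360) * 16 * pi
L = 2 * pi
L = 6.28
6.28 cm


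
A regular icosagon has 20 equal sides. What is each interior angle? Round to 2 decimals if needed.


Shape: regular icosagon (20 sides)
Formula: interior angle = (n - 2) * 180 / n
(n - 2) = 18
(n - 2) * 180 = 3240
angle = 3240 / 20
angle = 162
162 degrees


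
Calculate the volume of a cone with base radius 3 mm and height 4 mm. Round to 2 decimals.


Shape: cone
Radius r = 3 mm, Height h = 4 mm
Formula: V = (1/3) * pi * r^2 * h
r^2 = 9
pi * r^2 * h = pi * 9 * 4 = 36 * pi
V = 36 * pi / 3
V = 37.7
37.7 mm^3


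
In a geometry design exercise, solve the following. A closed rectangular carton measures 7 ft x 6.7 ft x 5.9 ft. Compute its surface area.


Shape: rectangular prism
l = 7 ft, w = 6.7 ft, h = 5.9 ft
Formula: SA = 2(lw + lh + wh)
lw = 46.9, lh = 41.3, wh = 39.53
lw + lh + wh = 127.73
SA = 2 * 127.73
SA = 255.46
255.46 ft^2


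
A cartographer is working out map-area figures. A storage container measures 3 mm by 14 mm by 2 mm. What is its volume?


Shape: rectangular prism
l = 3 mm, w = 14 mm, h = 2 mm
Formula: V = l * w * h
V = 3 * 14 * 2
V = 42 * 2
V = 84
84 mm^3


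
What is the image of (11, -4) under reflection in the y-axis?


Transformation: reflection
Original point: (11, -4)
Rule for reflection over the y-axis: (x, y) -> (-x, y)
Apply: (11, -4) -> (-11, -4)
(-11, -4)


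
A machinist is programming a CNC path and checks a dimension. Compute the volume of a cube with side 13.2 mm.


Shape: cube
Side s = 13.2 mm
Formula: V = s^3
V = 13.2 * 13.2 * 13.2
V = 174.24 * 13.2
V = 2299.968
2299.968 mm^3


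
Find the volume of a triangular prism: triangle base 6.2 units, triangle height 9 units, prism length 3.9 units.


Shape: triangular prism
Triangle base = 6.2 units, triangle height = 9 units, prism length L = 3.9 units
Formula: V = (1/2 * b * h_tri) * L
Cross-section area = 0.5 * 6.2 * 9 = 27.9
V = 27.9 * 3.9
V = 108.81
108.81 units^3


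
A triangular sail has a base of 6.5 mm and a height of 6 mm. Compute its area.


Shape: triangle
Base b = 6.5 mm, Height h = 6 mm
Formula: A = (1/2) * b * h
A = 0.5 * 6.5 * 6
A = 0.5 * 39
A = 19.5
19.5 mm^2


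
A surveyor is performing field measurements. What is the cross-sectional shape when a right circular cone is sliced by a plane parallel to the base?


Solid: right circular cone
Cutting plane: parallel to the base
Visualize the intersection of the plane with the solid's surface.
The boundary of the cut region is a circle.
circle


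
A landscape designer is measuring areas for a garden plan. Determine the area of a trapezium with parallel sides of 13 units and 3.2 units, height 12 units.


Shape: trapezoid
Parallel sides a = 13 units, b = 3.2 units; Height h = 12 units
Formula: A = (a + b) * h / 2
a + b = 13 + 3.2 = 16.2
A = 16.2 * 12 / 2
A = 194.4 / 2
A = 97.2
97.2 units^2


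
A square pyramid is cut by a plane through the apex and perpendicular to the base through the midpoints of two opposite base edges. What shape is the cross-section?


Solid: square pyramid
Cutting plane: through the apex and perpendicular to the base through the midpoints of two opposite base edges
Visualize the intersection of the plane with the solid's surface.
The boundary of the cut region is a isosceles triangle.
isosceles triangle


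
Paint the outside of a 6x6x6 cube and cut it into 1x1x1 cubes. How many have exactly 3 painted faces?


Large cube: 6 x 6 x 6, cut into unit cubes.
Cubes with 3 painted faces are at the corners. A cube always has 8 corners.
Count = 8
8 unit cubes


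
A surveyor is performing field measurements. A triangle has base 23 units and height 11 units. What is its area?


Shape: triangle
Base b = 23 units, Height h = 11 units
Formula: A = (1/2) * b * h
A = 0.5 * 23 * 11
A = 0.5 * 253
A = 126.5
126.5 units^2


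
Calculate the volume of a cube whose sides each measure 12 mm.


Shape: cube
Side s = 12 mm
Formula: V = s^3
V = 12 * 12 * 12
V = 144 * 12
V = 1728
1728 mm^3


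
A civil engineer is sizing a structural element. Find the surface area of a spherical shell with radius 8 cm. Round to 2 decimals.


Shape: sphere
Radius r = 8 cm
Formula: SA = 4 * pi * r^2
r^2 = 64
SA = 4 * pi * 64
SA = 256 * pi
SA = 804.25
804.25 cm^2


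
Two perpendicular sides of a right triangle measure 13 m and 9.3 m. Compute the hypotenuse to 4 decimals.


Shape: right triangle
Legs a = 13 m, b = 9.3 m
Formula: c = sqrt(a^2 + b^2)
a^2 = 169, b^2 = 86.49
a^2 + b^2 = 255.49
c = sqrt(255.49)
c = 15.9841
15.9841 m


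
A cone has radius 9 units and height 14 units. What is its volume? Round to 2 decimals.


Shape: cone
Radius r = 9 units, Height h = 14 units
Formula: V = (1/3) * pi * r^2 * h
r^2 = 81
pi * r^2 * h = pi * 81 * 14 = 1134 * pi
V = 1134 * pi / 3
V = 1187.52
1187.52 units^3


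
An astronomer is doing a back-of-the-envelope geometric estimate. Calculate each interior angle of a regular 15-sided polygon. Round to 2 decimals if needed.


Shape: regular pentadecagon (15 sides)
Formula: interior angle = (n - 2) * 180 / n
(n - 2) = 13
(n - 2) * 180 = 2340
angle = 2340 / 15
angle = 156
156 degrees


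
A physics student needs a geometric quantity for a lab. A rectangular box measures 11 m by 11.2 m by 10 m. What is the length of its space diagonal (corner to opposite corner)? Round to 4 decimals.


Shape: rectangular box (space diagonal)
l = 11 m, w = 11.2 m, h = 10 m
Visualize: the diagonal of the base, then a right triangle with that diagonal and the height.
Formula: d = sqrt(l^2 + w^2 + h^2)
l^2 + w^2 + h^2 = 121 + 125.44 + 100 = 346.44
d = sqrt(346.44)
d = 18.6129
18.6129 m


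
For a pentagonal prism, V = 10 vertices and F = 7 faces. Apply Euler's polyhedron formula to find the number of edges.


Polyhedron: pentagonal prism
Euler's formula for convex polyhedra: V - E + F = 2
Given: V = 10 vertices and F = 7 faces
Solve for E:
E = V + F - 2 = 10 + 7 - 2 = 15
15 edges


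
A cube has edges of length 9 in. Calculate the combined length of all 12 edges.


Shape: cube
Side s = 9 in
A cube has 12 edges, all equal.
Formula: total edge length = 12 * s
Total = 12 * 9
Total = 108
108 in


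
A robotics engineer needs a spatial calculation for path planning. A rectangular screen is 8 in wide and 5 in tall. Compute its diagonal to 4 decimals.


Shape: rectangle (diagonal via Pythagoras)
Sides: 8 in and 5 in
Formula: d = sqrt(l^2 + w^2)
l^2 = 64, w^2 = 25
l^2 + w^2 = 89
d = sqrt(89)
d = 9.434
9.434 in


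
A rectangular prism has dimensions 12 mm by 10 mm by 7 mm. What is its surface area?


Shape: rectangular prism
l = 12 mm, w = 10 mm, h = 7 mm
Formula: SA = 2(lw + lh + wh)
lw = 120, lh = 84, wh = 70
lw + lh + wh = 274
SA = 2 * 274
SA = 548
548 mm^2


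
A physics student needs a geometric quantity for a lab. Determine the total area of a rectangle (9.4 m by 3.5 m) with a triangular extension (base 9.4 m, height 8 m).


Composite shape: rectangle + triangle
Rectangle area = 9.4 * 3.5 = 32.9
Triangle area = 0.5 * 9.4 * 8 = 37.6
Total = 32.9 + 37.6
Total = 70.5
70.5 m^2


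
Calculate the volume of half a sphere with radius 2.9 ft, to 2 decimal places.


Shape: hemisphere (half of a sphere)
Radius r = 2.9 ft
Formula: V = (1/2) * (4/3) * pi * r^3 = (2/3) * pi * r^3
r^3 = 24.389
(2/3) * 24.389 = 16.259333
V = 16.259333 * pi
V = 51.08
51.08 ft^3


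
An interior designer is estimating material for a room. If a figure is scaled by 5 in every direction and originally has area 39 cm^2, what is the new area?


Linear scale factor k = 5
Original area = 39 cm^2
Rule: under a linear scaling by k, areas scale by k^2.
k^2 = 5^2 = 25
New area = 39 * 25
New area = 975
975 cm^2


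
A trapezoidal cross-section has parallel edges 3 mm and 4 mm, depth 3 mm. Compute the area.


Shape: trapezoid
Parallel sides a = 3 mm, b = 4 mm; Height h = 3 mm
Formula: A = (a + b) * h / 2
a + b = 3 + 4 = 7
A = 7 * 3 / 2
A = 21 / 2
A = 10.5
10.5 mm^2


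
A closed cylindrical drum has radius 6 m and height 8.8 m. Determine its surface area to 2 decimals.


Shape: closed cylinder
Radius r = 6 m, Height h = 8.8 m
Formula: SA = 2*pi*r^2 + 2*pi*r*h = 2*pi*r*(r + h)
r + h = 14.8
2 * r * (r + h) = 2 * 6 * 14.8 = 177.6
SA = 177.6 * pi
SA = 557.95
557.95 m^2


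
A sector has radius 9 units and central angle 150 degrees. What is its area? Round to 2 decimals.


Shape: circular sector
Radius r = 9 units, Angle = 150 degrees
Formula: A = (angle/360) * pi * r^2
r^2 = 81
Fraction of circle = 150/360
A = (150/360) * pi * 81
A = 33.75 * pi
A = 106.03
106.03 units^2


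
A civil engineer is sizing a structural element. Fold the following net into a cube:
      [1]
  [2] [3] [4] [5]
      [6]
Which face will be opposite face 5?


Net: cross layout. Take square 3 as the base (bottom).
Fold the four squares in the horizontal row up around 3: 2 -> left, 4 -> right, 5 wraps to the top.
Fold 1 and 6 up from 3: 1 -> back, 6 -> front.
Opposite pairs are therefore: (1, 6), (2, 4), (3, 5).
Face 5 is opposite face 3.
face 3


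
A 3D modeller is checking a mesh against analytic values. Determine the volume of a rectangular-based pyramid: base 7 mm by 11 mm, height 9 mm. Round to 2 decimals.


Shape: rectangular pyramid
Base: 7 mm x 11 mm, Height h = 9 mm
Formula: V = (1/3) * base_area * h
base_area = 7 * 11 = 77
base_area * h = 77 * 9 = 693
V = 693 / 3
V = 231
231 mm^3


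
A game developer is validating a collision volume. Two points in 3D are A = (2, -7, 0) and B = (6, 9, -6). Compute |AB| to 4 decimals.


3D distance between two points
P1 = (2, -7, 0), P2 = (6, 9, -6)
Formula: d = sqrt((x2-x1)^2 + (y2-y1)^2 + (z2-z1)^2)
dx = 6 - 2 = 4
dy = 9 - -7 = 16
dz = -6 - 0 = -6
dx^2 + dy^2 + dz^2 = 16 + 256 + 36 = 308
d = sqrt(308)
d = 17.5499
17.5499 units


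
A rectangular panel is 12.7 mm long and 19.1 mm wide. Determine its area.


Shape: rectangle
Length l = 12.7 mm, Width w = 19.1 mm
Formula: A = l * w
A = 12.7 * 19.1
A = 242.57
242.57 mm^2


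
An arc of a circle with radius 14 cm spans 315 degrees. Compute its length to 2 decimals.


Shape: circular arc
Radius r = 14 cm, Angle = 315 degrees
Formula: L = (angle/360) * 2 * pi * r
2 * pi * r = 28 * pi
L = (315/360) * 28 * pi
L = 24.5 * pi
L = 76.97
76.97 cm


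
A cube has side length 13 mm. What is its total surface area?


Shape: cube
Side s = 13 mm
A cube has 6 square faces.
Formula: SA = 6 * s^2
s^2 = 169
SA = 6 * 169
SA = 1014
1014 mm^2


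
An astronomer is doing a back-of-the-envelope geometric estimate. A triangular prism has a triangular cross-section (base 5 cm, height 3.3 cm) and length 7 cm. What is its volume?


Shape: triangular prism
Triangle base = 5 cm, triangle height = 3.3 cm, prism length L = 7 cm
Formula: V = (1/2 * b * h_tri) * L
Cross-section area = 0.5 * 5 * 3.3 = 8.25
V = 8.25 * 7
V = 57.75
57.75 cm^3


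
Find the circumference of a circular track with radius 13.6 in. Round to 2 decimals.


Shape: circle
Radius r = 13.6 in
Formula: C = 2 * pi * r
C = 2 * pi * 13.6
C = 27.2 * pi
C = 85.45
85.45 in


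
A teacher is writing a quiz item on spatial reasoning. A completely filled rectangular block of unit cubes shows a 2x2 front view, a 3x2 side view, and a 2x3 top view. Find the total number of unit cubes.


Orthographic views of a solid rectangular block:
Front view 2 x 2 -> length = 2, height = 2
Side view 3 x 2 -> width = 3, height = 2 (consistent)
Top view 2 x 3 -> confirms length = 2, width = 3
The block is 2 x 3 x 2.
Total unit cubes = 2 * 3 * 2 = 12
12 unit cubes


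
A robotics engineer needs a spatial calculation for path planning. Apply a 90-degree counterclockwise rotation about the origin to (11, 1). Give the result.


Transformation: rotation about the origin
Original point: (11, 1)
Rule for 90 deg counterclockwise: (x, y) -> (-y, x)
Apply: (11, 1) -> (-1, 11)
(-1, 11)


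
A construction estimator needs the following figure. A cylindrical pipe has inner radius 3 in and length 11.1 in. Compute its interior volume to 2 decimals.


Shape: cylinder
Radius r = 3 in, Height h = 11.1 in
Formula: V = pi * r^2 * h
r^2 = 9
V = pi * 9 * 11.1
V = 99.9 * pi
V = 313.85
313.85 in^3


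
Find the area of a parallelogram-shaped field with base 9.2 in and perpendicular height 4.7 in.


Shape: parallelogram
Base b = 9.2 in, Height h = 4.7 in
Formula: A = b * h
A = 9.2 * 4.7
A = 43.24
43.24 in^2


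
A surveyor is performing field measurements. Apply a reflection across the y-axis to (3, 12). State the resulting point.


Transformation: reflection
Original point: (3, 12)
Rule for reflection over the y-axis: (x, y) -> (-x, y)
Apply: (3, 12) -> (-3, 12)
(-3, 12)


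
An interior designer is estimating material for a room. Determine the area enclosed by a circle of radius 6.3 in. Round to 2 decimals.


Shape: circle
Radius r = 6.3 in
Formula: A = pi * r^2
r^2 = 6.3^2 = 39.69
A = pi * 39.69
A = 124.69
124.69 in^2


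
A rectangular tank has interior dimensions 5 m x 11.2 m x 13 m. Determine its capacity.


Shape: rectangular prism
l = 5 m, w = 11.2 m, h = 13 m
Formula: V = l * w * h
V = 5 * 11.2 * 13
V = 56 * 13
V = 728
728 m^3


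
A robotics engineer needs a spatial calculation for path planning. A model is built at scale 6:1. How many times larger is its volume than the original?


Linear scale factor k = 6
Rule: under a linear scaling by k, volumes scale by k^3.
k^3 = 6 * 6 * 6
k^3 = 36 * 6
k^3 = 216
Volume scales by a factor of 216.
216 (dimensionless)


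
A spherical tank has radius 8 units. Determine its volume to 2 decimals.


Shape: sphere
Radius r = 8 units
Formula: V = (4/3) * pi * r^3
r^3 = 512
(4/3) * 512 = 682.666667
V = 682.666667 * pi
V = 2144.66
2144.66 units^3


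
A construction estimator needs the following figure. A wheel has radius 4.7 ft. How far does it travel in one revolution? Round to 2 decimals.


Shape: circle
Radius r = 4.7 ft
Formula: C = 2 * pi * r
C = 2 * pi * 4.7
C = 9.4 * pi
C = 29.53
29.53 ft


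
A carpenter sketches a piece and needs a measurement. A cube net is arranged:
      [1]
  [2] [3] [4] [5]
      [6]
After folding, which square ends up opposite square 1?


Net: cross layout. Take square 3 as the base (bottom).
Fold the four squares in the horizontal row up around 3: 2 -> left, 4 -> right, 5 wraps to the top.
Fold 1 and 6 up from 3: 1 -> back, 6 -> front.
Opposite pairs are therefore: (1, 6), (2, 4), (3, 5).
Face 1 is opposite face 6.
face 6


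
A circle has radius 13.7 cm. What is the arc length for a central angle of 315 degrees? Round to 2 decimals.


Shape: circular arc
Radius r = 13.7 cm, Angle = 315 degrees
Formula: L = (angle/360) * 2 * pi * r
2 * pi * r = 27.4 * pi
L = (315/360) * 27.4 * pi
L = 23.975 * pi
L = 75.32
75.32 cm


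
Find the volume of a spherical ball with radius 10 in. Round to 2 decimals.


Shape: sphere
Radius r = 10 in
Formula: V = (4/3) * pi * r^3
r^3 = 1000
(4/3) * 1000 = 1333.333333
V = 1333.333333 * pi
V = 4188.79
4188.79 in^3


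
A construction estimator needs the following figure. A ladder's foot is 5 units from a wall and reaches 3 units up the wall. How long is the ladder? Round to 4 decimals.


Shape: right triangle
Legs a = 5 units, b = 3 units
Formula: c = sqrt(a^2 + b^2)
a^2 = 25, b^2 = 9
a^2 + b^2 = 34
c = sqrt(34)
c = 5.831
5.831 units


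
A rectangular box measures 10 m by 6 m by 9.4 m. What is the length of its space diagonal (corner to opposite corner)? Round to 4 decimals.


Shape: rectangular box (space diagonal)
l = 10 m, w = 6 m, h = 9.4 m
Visualize: the diagonal of the base, then a right triangle with that diagonal and the height.
Formula: d = sqrt(l^2 + w^2 + h^2)
l^2 + w^2 + h^2 = 100 + 36 + 88.36 = 224.36
d = sqrt(224.36)
d = 14.9787
14.9787 m


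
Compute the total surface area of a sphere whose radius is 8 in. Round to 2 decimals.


Shape: sphere
Radius r = 8 in
Formula: SA = 4 * pi * r^2
r^2 = 64
SA = 4 * pi * 64
SA = 256 * pi
SA = 804.25
804.25 in^2


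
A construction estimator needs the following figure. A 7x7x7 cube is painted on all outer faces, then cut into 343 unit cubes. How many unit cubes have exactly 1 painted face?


Large cube: 7 x 7 x 7, cut into unit cubes.
n = 7, so n - 2 = 5
Cubes with 1 painted face lie in the interior of each face.
A cube has 6 faces; each contributes (n - 2)^2 = 25 such cubes.
Count = 6 * 25 = 150
150 unit cubes


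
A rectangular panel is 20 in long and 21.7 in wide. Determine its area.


Shape: rectangle
Length l = 20 in, Width w = 21.7 in
Formula: A = l * w
A = 20 * 21.7
A = 434
434 in^2


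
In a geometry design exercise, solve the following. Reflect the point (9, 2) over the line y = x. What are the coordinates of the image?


Transformation: reflection
Original point: (9, 2)
Rule for reflection over y = x: (x, y) -> (y, x)
Apply: (9, 2) -> (2, 9)
(2, 9)


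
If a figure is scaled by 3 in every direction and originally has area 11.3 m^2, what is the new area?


Linear scale factor k = 3
Original area = 11.3 m^2
Rule: under a linear scaling by k, areas scale by k^2.
k^2 = 3^2 = 9
New area = 11.3 * 9
New area = 101.7
101.7 m^2


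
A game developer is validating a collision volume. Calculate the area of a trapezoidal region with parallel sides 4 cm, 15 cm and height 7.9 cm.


Shape: trapezoid
Parallel sides a = 4 cm, b = 15 cm; Height h = 7.9 cm
Formula: A = (a + b) * h / 2
a + b = 4 + 15 = 19
A = 19 * 7.9 / 2
A = 150.1 / 2
A = 75.05
75.05 cm^2


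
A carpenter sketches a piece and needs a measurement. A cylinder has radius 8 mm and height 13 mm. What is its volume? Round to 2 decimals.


Shape: cylinder
Radius r = 8 mm, Height h = 13 mm
Formula: V = pi * r^2 * h
r^2 = 64
V = pi * 64 * 13
V = 832 * pi
V = 2613.81
2613.81 mm^3


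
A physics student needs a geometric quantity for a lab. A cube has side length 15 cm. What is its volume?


Shape: cube
Side s = 15 cm
Formula: V = s^3
V = 15 * 15 * 15
V = 225 * 15
V = 3375
3375 cm^3


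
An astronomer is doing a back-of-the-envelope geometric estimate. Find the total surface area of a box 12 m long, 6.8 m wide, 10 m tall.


Shape: rectangular prism
l = 12 m, w = 6.8 m, h = 10 m
Formula: SA = 2(lw + lh + wh)
lw = 81.6, lh = 120, wh = 68
lw + lh + wh = 269.6
SA = 2 * 269.6
SA = 539.2
539.2 m^2


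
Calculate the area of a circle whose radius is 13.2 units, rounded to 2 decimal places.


Shape: circle
Radius r = 13.2 units
Formula: A = pi * r^2
r^2 = 13.2^2 = 174.24
A = pi * 174.24
A = 547.39
547.39 units^2


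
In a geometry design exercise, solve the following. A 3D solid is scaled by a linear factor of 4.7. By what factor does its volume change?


Linear scale factor k = 4.7
Rule: under a linear scaling by k, volumes scale by k^3.
k^3 = 4.7 * 4.7 * 4.7
k^3 = 22.09 * 4.7
k^3 = 103.823
Volume scales by a factor of 103.823.
103.823 (dimensionless)


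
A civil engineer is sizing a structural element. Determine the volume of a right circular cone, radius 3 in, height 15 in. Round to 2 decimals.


Shape: cone
Radius r = 3 in, Height h = 15 in
Formula: V = (1/3) * pi * r^2 * h
r^2 = 9
pi * r^2 * h = pi * 9 * 15 = 135 * pi
V = 135 * pi / 3
V = 141.37
141.37 in^3


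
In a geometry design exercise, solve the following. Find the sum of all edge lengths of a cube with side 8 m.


Shape: cube
Side s = 8 m
A cube has 12 edges, all equal.
Formula: total edge length = 12 * s
Total = 12 * 8
Total = 96
96 m


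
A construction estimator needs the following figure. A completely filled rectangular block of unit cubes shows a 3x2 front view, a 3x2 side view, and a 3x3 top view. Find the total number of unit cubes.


Orthographic views of a solid rectangular block:
Front view 3 x 2 -> length = 3, height = 2
Side view 3 x 2 -> width = 3, height = 2 (consistent)
Top view 3 x 3 -> confirms length = 3, width = 3
The block is 3 x 3 x 2.
Total unit cubes = 3 * 3 * 2 = 18
18 unit cubes


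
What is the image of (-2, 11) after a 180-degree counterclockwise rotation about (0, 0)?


Transformation: rotation about the origin
Original point: (-2, 11)
Rule for 180 deg: (x, y) -> (-x, -y)
Apply: (-2, 11) -> (2, -11)
(2, -11)


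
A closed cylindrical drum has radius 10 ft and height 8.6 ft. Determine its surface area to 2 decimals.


Shape: closed cylinder
Radius r = 10 ft, Height h = 8.6 ft
Formula: SA = 2*pi*r^2 + 2*pi*r*h = 2*pi*r*(r + h)
r + h = 18.6
2 * r * (r + h) = 2 * 10 * 18.6 = 372
SA = 372 * pi
SA = 1168.67
1168.67 ft^2


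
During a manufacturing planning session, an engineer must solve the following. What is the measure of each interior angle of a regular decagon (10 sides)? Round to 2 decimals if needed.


Shape: regular decagon (10 sides)
Formula: interior angle = (n - 2) * 180 / n
(n - 2) = 8
(n - 2) * 180 = 1440
angle = 1440 / 10
angle = 144
144 degrees


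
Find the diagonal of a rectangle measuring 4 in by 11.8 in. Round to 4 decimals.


Shape: rectangle (diagonal via Pythagoras)
Sides: 4 in and 11.8 in
Formula: d = sqrt(l^2 + w^2)
l^2 = 16, w^2 = 139.24
l^2 + w^2 = 155.24
d = sqrt(155.24)
d = 12.4595
12.4595 in


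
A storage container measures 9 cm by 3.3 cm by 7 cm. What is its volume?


Shape: rectangular prism
l = 9 cm, w = 3.3 cm, h = 7 cm
Formula: V = l * w * h
V = 9 * 3.3 * 7
V = 29.7 * 7
V = 207.9
207.9 cm^3


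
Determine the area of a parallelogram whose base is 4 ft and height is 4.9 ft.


Shape: parallelogram
Base b = 4 ft, Height h = 4.9 ft
Formula: A = b * h
A = 4 * 4.9
A = 19.6
19.6 ft^2


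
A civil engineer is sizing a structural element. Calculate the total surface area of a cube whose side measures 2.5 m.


Shape: cube
Side s = 2.5 m
A cube has 6 square faces.
Formula: SA = 6 * s^2
s^2 = 6.25
SA = 6 * 6.25
SA = 37.5
37.5 m^2


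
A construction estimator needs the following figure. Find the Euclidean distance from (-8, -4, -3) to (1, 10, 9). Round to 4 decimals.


3D distance between two points
P1 = (-8, -4, -3), P2 = (1, 10, 9)
Formula: d = sqrt((x2-x1)^2 + (y2-y1)^2 + (z2-z1)^2)
dx = 1 - -8 = 9
dy = 10 - -4 = 14
dz = 9 - -3 = 12
dx^2 + dy^2 + dz^2 = 81 + 196 + 144 = 421
d = sqrt(421)
d = 20.5183
20.5183 units


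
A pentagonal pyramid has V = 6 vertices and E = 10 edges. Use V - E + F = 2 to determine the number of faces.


Polyhedron: pentagonal pyramid
Euler's formula for convex polyhedra: V - E + F = 2
Given: V = 6 vertices and E = 10 edges
Solve for F:
F = 2 + E - V = 2 + 10 - 6 = 6
6 faces


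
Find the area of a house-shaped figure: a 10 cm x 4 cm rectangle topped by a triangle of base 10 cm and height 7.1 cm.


Composite shape: rectangle + triangle
Rectangle area = 10 * 4 = 40
Triangle area = 0.5 * 10 * 7.1 = 35.5
Total = 40 + 35.5
Total = 75.5
75.5 cm^2


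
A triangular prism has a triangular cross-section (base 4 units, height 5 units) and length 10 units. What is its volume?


Shape: triangular prism
Triangle base = 4 units, triangle height = 5 units, prism length L = 10 units
Formula: V = (1/2 * b * h_tri) * L
Cross-section area = 0.5 * 4 * 5 = 10
V = 10 * 10
V = 100
100 units^3


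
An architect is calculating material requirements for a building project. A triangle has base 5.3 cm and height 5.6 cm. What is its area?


Shape: triangle
Base b = 5.3 cm, Height h = 5.6 cm
Formula: A = (1/2) * b * h
A = 0.5 * 5.3 * 5.6
A = 0.5 * 29.68
A = 14.84
14.84 cm^2


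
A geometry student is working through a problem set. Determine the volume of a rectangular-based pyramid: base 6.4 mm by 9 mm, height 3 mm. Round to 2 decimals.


Shape: rectangular pyramid
Base: 6.4 mm x 9 mm, Height h = 3 mm
Formula: V = (1/3) * base_area * h
base_area = 6.4 * 9 = 57.6
base_area * h = 57.6 * 3 = 172.8
V = 172.8 / 3
V = 57.6
57.6 mm^3


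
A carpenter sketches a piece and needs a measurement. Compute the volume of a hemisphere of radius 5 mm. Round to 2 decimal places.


Shape: hemisphere (half of a sphere)
Radius r = 5 mm
Formula: V = (1/2) * (4/3) * pi * r^3 = (2/3) * pi * r^3
r^3 = 125
(2/3) * 125 = 83.333333
V = 83.333333 * pi
V = 261.8
261.8 mm^3


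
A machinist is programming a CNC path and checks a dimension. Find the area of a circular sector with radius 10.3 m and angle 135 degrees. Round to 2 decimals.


Shape: circular sector
Radius r = 10.3 m, Angle = 135 degrees
Formula: A = (angle/360) * pi * r^2
r^2 = 106.09
Fraction of circle = 135/360
A = (135/360) * pi * 106.09
A = 39.78375 * pi
A = 124.98
124.98 m^2


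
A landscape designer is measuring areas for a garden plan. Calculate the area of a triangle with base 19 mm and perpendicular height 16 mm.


Shape: triangle
Base b = 19 mm, Height h = 16 mm
Formula: A = (1/2) * b * h
A = 0.5 * 19 * 16
A = 0.5 * 304
A = 152
152 mm^2


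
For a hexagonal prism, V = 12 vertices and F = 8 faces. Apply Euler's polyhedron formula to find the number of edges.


Polyhedron: hexagonal prism
Euler's formula for convex polyhedra: V - E + F = 2
Given: V = 12 vertices and F = 8 faces
Solve for E:
E = V + F - 2 = 12 + 8 - 2 = 18
18 edges


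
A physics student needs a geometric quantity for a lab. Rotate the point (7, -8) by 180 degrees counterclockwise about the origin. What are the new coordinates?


Transformation: rotation about the origin
Original point: (7, -8)
Rule for 180 deg: (x, y) -> (-x, -y)
Apply: (7, -8) -> (-7, 8)
(-7, 8)


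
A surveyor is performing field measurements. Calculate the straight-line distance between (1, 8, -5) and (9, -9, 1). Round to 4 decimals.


3D distance between two points
P1 = (1, 8, -5), P2 = (9, -9, 1)
Formula: d = sqrt((x2-x1)^2 + (y2-y1)^2 + (z2-z1)^2)
dx = 9 - 1 = 8
dy = -9 - 8 = -17
dz = 1 - -5 = 6
dx^2 + dy^2 + dz^2 = 64 + 289 + 36 = 389
d = sqrt(389)
d = 19.7231
19.7231 units


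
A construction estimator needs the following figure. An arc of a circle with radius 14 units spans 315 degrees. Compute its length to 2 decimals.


Shape: circular arc
Radius r = 14 units, Angle = 315 degrees
Formula: L = (angle/360) * 2 * pi * r
2 * pi * r = 28 * pi
L = (315/360) * 28 * pi
L = 24.5 * pi
L = 76.97
76.97 units


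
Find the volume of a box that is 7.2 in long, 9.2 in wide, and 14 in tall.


Shape: rectangular prism
l = 7.2 in, w = 9.2 in, h = 14 in
Formula: V = l * w * h
V = 7.2 * 9.2 * 14
V = 66.24 * 14
V = 927.36
927.36 in^3


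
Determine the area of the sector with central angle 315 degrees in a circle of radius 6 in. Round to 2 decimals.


Shape: circular sector
Radius r = 6 in, Angle = 315 degrees
Formula: A = (angle/360) * pi * r^2
r^2 = 36
Fraction of circle = 315/360
A = (315/360) * pi * 36
A = 31.5 * pi
A = 98.96
98.96 in^2


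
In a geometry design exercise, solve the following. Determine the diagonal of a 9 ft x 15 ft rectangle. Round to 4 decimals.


Shape: rectangle (diagonal via Pythagoras)
Sides: 9 ft and 15 ft
Formula: d = sqrt(l^2 + w^2)
l^2 = 81, w^2 = 225
l^2 + w^2 = 306
d = sqrt(306)
d = 17.4929
17.4929 ft


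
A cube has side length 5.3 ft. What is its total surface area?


Shape: cube
Side s = 5.3 ft
A cube has 6 square faces.
Formula: SA = 6 * s^2
s^2 = 28.09
SA = 6 * 28.09
SA = 168.54
168.54 ft^2


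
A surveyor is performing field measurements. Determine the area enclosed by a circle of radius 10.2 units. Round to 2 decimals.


Shape: circle
Radius r = 10.2 units
Formula: A = pi * r^2
r^2 = 10.2^2 = 104.04
A = pi * 104.04
A = 326.85
326.85 units^2


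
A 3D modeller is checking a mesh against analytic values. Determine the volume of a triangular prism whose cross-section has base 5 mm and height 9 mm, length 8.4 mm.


Shape: triangular prism
Triangle base = 5 mm, triangle height = 9 mm, prism length L = 8.4 mm
Formula: V = (1/2 * b * h_tri) * L
Cross-section area = 0.5 * 5 * 9 = 22.5
V = 22.5 * 8.4
V = 189
189 mm^3


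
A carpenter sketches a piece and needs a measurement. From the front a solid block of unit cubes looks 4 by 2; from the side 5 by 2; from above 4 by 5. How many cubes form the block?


Orthographic views of a solid rectangular block:
Front view 4 x 2 -> length = 4, height = 2
Side view 5 x 2 -> width = 5, height = 2 (consistent)
Top view 4 x 5 -> confirms length = 4, width = 5
The block is 4 x 5 x 2.
Total unit cubes = 4 * 5 * 2 = 40
40 unit cubes


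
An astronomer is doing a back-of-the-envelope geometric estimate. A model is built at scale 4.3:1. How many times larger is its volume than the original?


Linear scale factor k = 4.3
Rule: under a linear scaling by k, volumes scale by k^3.
k^3 = 4.3 * 4.3 * 4.3
k^3 = 18.49 * 4.3
k^3 = 79.507
Volume scales by a factor of 79.507.
79.507 (dimensionless)


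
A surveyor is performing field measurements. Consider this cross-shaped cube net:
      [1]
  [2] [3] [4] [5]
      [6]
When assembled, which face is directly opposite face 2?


Net: cross layout. Take square 3 as the base (bottom).
Fold the four squares in the horizontal row up around 3: 2 -> left, 4 -> right, 5 wraps to the top.
Fold 1 and 6 up from 3: 1 -> back, 6 -> front.
Opposite pairs are therefore: (1, 6), (2, 4), (3, 5).
Face 2 is opposite face 4.
face 4


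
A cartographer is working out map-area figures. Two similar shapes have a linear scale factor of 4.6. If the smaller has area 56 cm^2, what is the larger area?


Linear scale factor k = 4.6
Original area = 56 cm^2
Rule: under a linear scaling by k, areas scale by k^2.
k^2 = 4.6^2 = 21.16
New area = 56 * 21.16
New area = 1184.96
1184.96 cm^2


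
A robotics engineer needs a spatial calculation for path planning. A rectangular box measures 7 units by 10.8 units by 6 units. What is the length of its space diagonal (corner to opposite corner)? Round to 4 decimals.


Shape: rectangular box (space diagonal)
l = 7 units, w = 10.8 units, h = 6 units
Visualize: the diagonal of the base, then a right triangle with that diagonal and the height.
Formula: d = sqrt(l^2 + w^2 + h^2)
l^2 + w^2 + h^2 = 49 + 116.64 + 36 = 201.64
d = sqrt(201.64)
d = 14.2
14.2 units


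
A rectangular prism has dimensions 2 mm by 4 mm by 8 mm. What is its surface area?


Shape: rectangular prism
l = 2 mm, w = 4 mm, h = 8 mm
Formula: SA = 2(lw + lh + wh)
lw = 8, lh = 16, wh = 32
lw + lh + wh = 56
SA = 2 * 56
SA = 112
112 mm^2


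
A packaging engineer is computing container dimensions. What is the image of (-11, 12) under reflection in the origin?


Transformation: reflection
Original point: (-11, 12)
Rule for reflection through the origin: (x, y) -> (-x, -y)
Apply: (-11, 12) -> (11, -12)
(11, -12)


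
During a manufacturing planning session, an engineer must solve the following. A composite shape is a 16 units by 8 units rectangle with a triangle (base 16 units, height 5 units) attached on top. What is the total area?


Composite shape: rectangle + triangle
Rectangle area = 16 * 8 = 128
Triangle area = 0.5 * 16 * 5 = 40
Total = 128 + 40
Total = 168
168 units^2


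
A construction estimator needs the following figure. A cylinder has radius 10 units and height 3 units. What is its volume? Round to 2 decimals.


Shape: cylinder
Radius r = 10 units, Height h = 3 units
Formula: V = pi * r^2 * h
r^2 = 100
V = pi * 100 * 3
V = 300 * pi
V = 942.48
942.48 units^3


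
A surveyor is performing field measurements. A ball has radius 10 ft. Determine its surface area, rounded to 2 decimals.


Shape: sphere
Radius r = 10 ft
Formula: SA = 4 * pi * r^2
r^2 = 100
SA = 4 * pi * 100
SA = 400 * pi
SA = 1256.64
1256.64 ft^2


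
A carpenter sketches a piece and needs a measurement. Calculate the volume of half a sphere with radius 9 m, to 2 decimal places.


Shape: hemisphere (half of a sphere)
Radius r = 9 m
Formula: V = (1/2) * (4/3) * pi * r^3 = (2/3) * pi * r^3
r^3 = 729
(2/3) * 729 = 486
V = 486 * pi
V = 1526.81
1526.81 m^3


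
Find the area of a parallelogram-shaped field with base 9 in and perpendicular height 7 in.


Shape: parallelogram
Base b = 9 in, Height h = 7 in
Formula: A = b * h
A = 9 * 7
A = 63
63 in^2


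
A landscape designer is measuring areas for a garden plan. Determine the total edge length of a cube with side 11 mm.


Shape: cube
Side s = 11 mm
A cube has 12 edges, all equal.
Formula: total edge length = 12 * s
Total = 12 * 11
Total = 132
132 mm
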